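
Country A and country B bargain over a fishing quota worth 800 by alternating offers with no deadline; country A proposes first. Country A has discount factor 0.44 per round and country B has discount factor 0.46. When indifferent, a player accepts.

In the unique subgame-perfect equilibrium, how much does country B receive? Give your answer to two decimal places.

258.38

When country A proposes, country B accepts any offer worth at least 0.46 times what country B would get by proposing next round; and vice versa.
This gives x = 800 − 0.46y and y = 800 − 0.44x, where x and y are each side's share when it proposes.
Hence (1 − 0.46·0.44)x = 800(1 − 0.46), i.e. 0.7976·x = 432.
x ≈ 541.6249; country B's share is 800 − x ≈ 258.3751.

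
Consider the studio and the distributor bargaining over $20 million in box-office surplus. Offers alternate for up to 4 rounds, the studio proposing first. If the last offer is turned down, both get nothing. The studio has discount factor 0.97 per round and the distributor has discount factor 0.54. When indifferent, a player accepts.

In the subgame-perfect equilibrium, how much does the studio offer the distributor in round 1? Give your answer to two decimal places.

By backward induction:
Round 4 (the distributor proposes): rejection yields 0 for the studio; the distributor offers 0 and keeps 20.
Round 3 (the studio proposes): the distributor can get 20 next round, worth 0.54 × 20 = 10.8 now, so the studio offers 10.8, keeping 9.2.
Round 2 (the distributor proposes): the studio can get 9.2 next round, worth 0.97 × 9.2 = 8.924 now, so the distributor offers 8.924, keeping 11.076.
Round 1 (the studio proposes): the distributor can get 11.076 next round, worth 0.54 × 11.076 = 5.98104 now; the studio offers that and keeps 14.01896.

5.98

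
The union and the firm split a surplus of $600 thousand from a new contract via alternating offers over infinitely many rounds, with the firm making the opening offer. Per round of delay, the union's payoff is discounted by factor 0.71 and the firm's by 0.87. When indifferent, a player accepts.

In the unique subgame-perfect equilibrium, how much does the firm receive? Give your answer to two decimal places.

455.14

Let x be the firm's share when the firm proposes and y be the union's share when the union proposes.
The union accepts iff offered ≥ 0.71·y, so x = 600 − 0.71y. Symmetrically y = 600 − 0.87x.
Substituting: x = 600 − 0.71(600 − 0.87x), giving x(1 − 0.87·0.71) = 600(1 − 0.71).
So x = 600 × 0.29 / 0.3823 ≈ 455.1399, and the union receives 600 − x ≈ 144.8601.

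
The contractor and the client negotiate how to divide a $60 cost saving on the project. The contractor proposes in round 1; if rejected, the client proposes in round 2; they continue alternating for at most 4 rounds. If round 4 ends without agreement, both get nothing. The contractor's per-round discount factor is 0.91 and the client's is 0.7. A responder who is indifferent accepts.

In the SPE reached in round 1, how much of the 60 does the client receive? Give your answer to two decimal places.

Round 4 (the client proposes): rejection yields 0 for the contractor; the client offers 0 and keeps 60.
Round 3 (the contractor proposes): the client can get 60 next round, worth 0.7 × 60 = 42 now. The contractor offers 42 and keeps 60 − 42 = 18.
Round 2 (the client proposes): the contractor can get 18 next round, worth 0.91 × 18 = 16.38 now, so the client offers 16.38, keeping 43.62.
Round 1 (the contractor proposes): the client can get 43.62 next round, worth 0.7 × 43.62 = 30.534 now; the contractor offers that and keeps 29.466.

30.53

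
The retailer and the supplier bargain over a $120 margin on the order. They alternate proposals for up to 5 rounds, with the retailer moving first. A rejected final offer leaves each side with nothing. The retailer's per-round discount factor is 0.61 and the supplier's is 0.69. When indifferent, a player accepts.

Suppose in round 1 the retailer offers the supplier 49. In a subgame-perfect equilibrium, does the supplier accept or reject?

Accept

Round 5 (the retailer proposes): rejection yields 0 for the supplier; the retailer offers 0 and keeps 120.
Round 4 (the supplier proposes): the retailer can get 120 next round, worth 0.61 × 120 = 73.2 now. The supplier offers 73.2 and keeps 120 − 73.2 = 46.8.
Round 3 (the retailer proposes): the supplier can get 46.8 next round, worth 0.69 × 46.8 = 32.292 now; the retailer offers that and keeps 87.708.
Round 2 (the supplier proposes): the retailer can get 87.708 next round, worth 0.61 × 87.708 = 53.50188 now. The supplier offers 53.50188 and keeps 120 − 53.50188 = 66.49812.
So by rejecting in round 1, the supplier gets 66.49812 next round, worth 0.69 × 66.49812 = 45.8837028 now.
Offer 49 ≥ 45.8837028, so the supplier accepts.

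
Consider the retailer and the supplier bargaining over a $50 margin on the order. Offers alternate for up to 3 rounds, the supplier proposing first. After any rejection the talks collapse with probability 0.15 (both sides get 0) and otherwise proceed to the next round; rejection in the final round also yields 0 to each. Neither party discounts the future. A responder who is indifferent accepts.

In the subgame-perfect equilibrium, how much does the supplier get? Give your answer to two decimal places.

Round 3 (the supplier proposes): the retailer will accept anything ≥ 0, so the supplier offers 0 and keeps 50.
Round 2 (the retailer proposes): rejecting gives the supplier an expected 0.85 × 50 = 42.5, so the retailer offers 42.5, keeping 7.5.
Round 1 (the supplier proposes): rejecting gives the retailer an expected 0.85 × 7.5 = 6.375. The supplier offers 6.375 and keeps 50 − 6.375 = 43.625.

43.63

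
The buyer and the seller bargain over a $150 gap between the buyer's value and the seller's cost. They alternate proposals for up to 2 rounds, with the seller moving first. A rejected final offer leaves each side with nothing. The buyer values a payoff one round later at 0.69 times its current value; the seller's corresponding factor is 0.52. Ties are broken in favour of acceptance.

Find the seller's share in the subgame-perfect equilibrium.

46.5

Round 2 (the buyer proposes): the seller will accept anything ≥ 0, so the buyer offers 0 and keeps 150.
Round 1 (the seller proposes): the buyer can get 150 next round, worth 0.69 × 150 = 103.5 now; the seller offers that and keeps 46.5.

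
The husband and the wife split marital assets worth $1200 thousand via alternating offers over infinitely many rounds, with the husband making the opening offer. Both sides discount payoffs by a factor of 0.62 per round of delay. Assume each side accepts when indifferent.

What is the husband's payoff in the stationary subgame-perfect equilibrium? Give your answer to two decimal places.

740.74

When the husband proposes, the wife accepts any offer worth at least 0.62 times what the wife would get by proposing next round; and vice versa.
This gives x = 1200 − 0.62y and y = 1200 − 0.62x, where x and y are each side's share when it proposes.
Hence (1 − 0.62·0.62)x = 1200(1 − 0.62), i.e. 0.6156·x = 456.
x ≈ 740.7407; the wife's share is 1200 − x ≈ 459.2593.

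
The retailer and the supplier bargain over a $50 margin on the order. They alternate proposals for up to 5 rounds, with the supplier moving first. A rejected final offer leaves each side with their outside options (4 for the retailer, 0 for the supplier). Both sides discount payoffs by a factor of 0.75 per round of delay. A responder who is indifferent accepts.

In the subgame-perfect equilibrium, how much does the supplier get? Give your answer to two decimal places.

Work backward from the last round.
Round 5 (the supplier proposes): the retailer gets 4 if talks fail, so the supplier offers 4 and keeps 46.
Round 4 (the retailer proposes): the supplier can get 46 next round, worth 0.75 × 46 = 34.5 now. The retailer offers 34.5 and keeps 50 − 34.5 = 15.5.
Round 3 (the supplier proposes): the retailer can get 15.5 next round, worth 0.75 × 15.5 = 11.625 now; the supplier offers that and keeps 38.375.
Round 2 (the retailer proposes): the supplier can get 38.375 next round, worth 0.75 × 38.375 = 28.78125 now; the retailer offers that and keeps 21.21875.
Round 1 (the supplier proposes): the retailer can get 21.21875 next round, worth 0.75 × 21.21875 = 15.9140625 now; the supplier offers that and keeps 34.0859375.

34.09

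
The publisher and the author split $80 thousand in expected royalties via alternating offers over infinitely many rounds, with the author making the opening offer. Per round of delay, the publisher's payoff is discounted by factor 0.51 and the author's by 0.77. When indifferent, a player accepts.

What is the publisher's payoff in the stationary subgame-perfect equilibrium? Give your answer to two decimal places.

15.45

When the author proposes, the publisher accepts any offer worth at least 0.51 times what the publisher would get by proposing next round; and vice versa.
This gives x = 80 − 0.51y and y = 80 − 0.77x, where x and y are each side's share when it proposes.
Hence (1 − 0.51·0.77)x = 80(1 − 0.51), i.e. 0.6073·x = 39.2.
x ≈ 64.5480; the publisher's share is 80 − x ≈ 15.4520.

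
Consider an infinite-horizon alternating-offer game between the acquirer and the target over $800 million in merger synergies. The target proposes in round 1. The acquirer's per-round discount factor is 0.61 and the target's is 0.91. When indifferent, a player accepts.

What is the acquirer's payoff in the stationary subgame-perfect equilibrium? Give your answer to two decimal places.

When the target proposes, the acquirer accepts any offer worth at least 0.61 times what the acquirer would get by proposing next round; and vice versa.
This gives x = 800 − 0.61y and y = 800 − 0.91x, where x and y are each side's share when it proposes.
Hence (1 − 0.61·0.91)x = 800(1 − 0.61), i.e. 0.4449·x = 312.
x ≈ 701.2812; the acquirer's share is 800 − x ≈ 98.7188.

98.72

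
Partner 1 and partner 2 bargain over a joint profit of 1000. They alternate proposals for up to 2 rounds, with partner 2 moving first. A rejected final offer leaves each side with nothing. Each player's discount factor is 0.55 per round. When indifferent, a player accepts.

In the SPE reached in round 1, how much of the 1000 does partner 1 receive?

Round 2 (partner 1 proposes): partner 2 will accept anything ≥ 0, so partner 1 offers 0 and keeps 1000.
Round 1 (partner 2 proposes): partner 1 can get 1000 next round, worth 0.55 × 1000 = 550 now; partner 2 offers that and keeps 450.

550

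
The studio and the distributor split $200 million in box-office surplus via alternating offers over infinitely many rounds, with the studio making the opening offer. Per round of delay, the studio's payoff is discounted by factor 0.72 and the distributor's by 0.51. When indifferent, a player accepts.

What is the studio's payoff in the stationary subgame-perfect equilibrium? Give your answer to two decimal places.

154.87

Let x be the studio's share when the studio proposes and y be the distributor's share when the distributor proposes.
The distributor accepts iff offered ≥ 0.51·y, so x = 200 − 0.51y. Symmetrically y = 200 − 0.72x.
Substituting: x = 200 − 0.51(200 − 0.72x), giving x(1 − 0.72·0.51) = 200(1 − 0.51).
So x = 200 × 0.49 / 0.6328 ≈ 154.8673, and the distributor receives 200 − x ≈ 45.1327.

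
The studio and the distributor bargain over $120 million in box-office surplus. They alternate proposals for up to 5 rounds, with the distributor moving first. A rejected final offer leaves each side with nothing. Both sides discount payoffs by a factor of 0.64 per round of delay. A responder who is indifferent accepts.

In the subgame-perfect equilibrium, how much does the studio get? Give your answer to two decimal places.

38.97

By backward induction:
Round 5 (the distributor proposes): the studio will accept anything ≥ 0, so the distributor offers 0 and keeps 120.
Round 4 (the studio proposes): the distributor can get 120 next round, worth 0.64 × 120 = 76.8 now, so the studio offers 76.8, keeping 43.2.
Round 3 (the distributor proposes): the studio can get 43.2 next round, worth 0.64 × 43.2 = 27.648 now; the distributor offers that and keeps 92.352.
Round 2 (the studio proposes): the distributor can get 92.352 next round, worth 0.64 × 92.352 = 59.10528 now. The studio offers 59.10528 and keeps 120 − 59.10528 = 60.89472.
Round 1 (the distributor proposes): the studio can get 60.89472 next round, worth 0.64 × 60.89472 = 38.9726208 now, so the distributor offers 38.9726208, keeping 81.0273792.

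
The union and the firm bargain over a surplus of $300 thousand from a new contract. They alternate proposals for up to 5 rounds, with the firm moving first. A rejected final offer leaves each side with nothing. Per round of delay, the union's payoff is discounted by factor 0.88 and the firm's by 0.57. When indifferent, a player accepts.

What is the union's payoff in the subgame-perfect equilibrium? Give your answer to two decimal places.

170.46

Round 5 (the firm proposes): rejection yields 0 for the union; the firm offers 0 and keeps 300.
Round 4 (the union proposes): the firm can get 300 next round, worth 0.57 × 300 = 171 now, so the union offers 171, keeping 129.
Round 3 (the firm proposes): the union can get 129 next round, worth 0.88 × 129 = 113.52 now; the firm offers that and keeps 186.48.
Round 2 (the union proposes): the firm can get 186.48 next round, worth 0.57 × 186.48 = 106.2936 now; the union offers that and keeps 193.7064.
Round 1 (the firm proposes): the union can get 193.7064 next round, worth 0.88 × 193.7064 = 170.461632 now; the firm offers that and keeps 129.538368.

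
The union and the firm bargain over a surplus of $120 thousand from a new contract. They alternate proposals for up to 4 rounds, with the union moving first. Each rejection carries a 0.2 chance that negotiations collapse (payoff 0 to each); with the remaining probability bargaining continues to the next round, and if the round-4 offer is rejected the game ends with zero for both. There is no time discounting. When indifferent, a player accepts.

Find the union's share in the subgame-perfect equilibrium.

Round 4 (the firm proposes): the union will accept anything ≥ 0, so the firm offers 0 and keeps 120.
Round 3 (the union proposes): rejecting gives the firm an expected 0.8 × 120 = 96; the union offers that and keeps 24.
Round 2 (the firm proposes): rejecting gives the union an expected 0.8 × 24 = 19.2; the firm offers that and keeps 100.8.
Round 1 (the union proposes): rejecting gives the firm an expected 0.8 × 100.8 = 80.64; the union offers that and keeps 39.36.

39.36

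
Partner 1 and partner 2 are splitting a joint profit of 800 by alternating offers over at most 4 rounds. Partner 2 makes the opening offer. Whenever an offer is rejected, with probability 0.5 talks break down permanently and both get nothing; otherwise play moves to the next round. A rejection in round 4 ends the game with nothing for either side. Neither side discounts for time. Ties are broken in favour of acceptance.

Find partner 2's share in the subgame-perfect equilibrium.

Round 4 (partner 1 proposes): rejection yields 0 for partner 2; partner 1 offers 0 and keeps 800.
Round 3 (partner 2 proposes): rejecting gives partner 1 an expected 0.5 × 800 = 400; partner 2 offers that and keeps 400.
Round 2 (partner 1 proposes): rejecting gives partner 2 an expected 0.5 × 400 = 200. Partner 1 offers 200 and keeps 800 − 200 = 600.
Round 1 (partner 2 proposes): rejecting gives partner 1 an expected 0.5 × 600 = 300; partner 2 offers that and keeps 500.

500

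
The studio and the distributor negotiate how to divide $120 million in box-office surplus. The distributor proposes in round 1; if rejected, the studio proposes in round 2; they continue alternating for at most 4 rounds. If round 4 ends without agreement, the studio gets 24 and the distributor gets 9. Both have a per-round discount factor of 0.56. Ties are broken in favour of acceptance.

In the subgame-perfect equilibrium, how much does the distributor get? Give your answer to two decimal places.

70.94

Round 4 (the studio proposes): the distributor gets 9 if talks fail, so the studio offers 9 and keeps 111.
Round 3 (the distributor proposes): the studio can get 111 next round, worth 0.56 × 111 = 62.16 now; the distributor offers that and keeps 57.84.
Round 2 (the studio proposes): the distributor can get 57.84 next round, worth 0.56 × 57.84 = 32.3904 now; the studio offers that and keeps 87.6096.
Round 1 (the distributor proposes): the studio can get 87.6096 next round, worth 0.56 × 87.6096 = 49.061376 now, so the distributor offers 49.061376, keeping 70.938624.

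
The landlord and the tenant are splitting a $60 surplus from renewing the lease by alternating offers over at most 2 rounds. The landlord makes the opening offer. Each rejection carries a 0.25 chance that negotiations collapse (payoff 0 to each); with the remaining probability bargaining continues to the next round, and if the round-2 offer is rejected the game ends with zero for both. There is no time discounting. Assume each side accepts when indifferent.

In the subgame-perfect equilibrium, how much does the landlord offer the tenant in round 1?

Round 2 (the tenant proposes): rejection yields 0 for the landlord; the tenant offers 0 and keeps 60.
Round 1 (the landlord proposes): rejecting gives the tenant an expected 0.75 × 60 = 45, so the landlord offers 45, keeping 15.

45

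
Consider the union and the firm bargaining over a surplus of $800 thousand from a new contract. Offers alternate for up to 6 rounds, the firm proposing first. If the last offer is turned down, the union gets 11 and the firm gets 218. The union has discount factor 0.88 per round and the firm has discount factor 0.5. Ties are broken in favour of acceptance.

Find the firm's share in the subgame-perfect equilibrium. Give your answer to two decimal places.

Round 6 (the union proposes): the firm gets 218 if talks fail, so the union offers 218 and keeps 582.
Round 5 (the firm proposes): the union can get 582 next round, worth 0.88 × 582 = 512.16 now; the firm offers that and keeps 287.84.
Round 4 (the union proposes): the firm can get 287.84 next round, worth 0.5 × 287.84 = 143.92 now, so the union offers 143.92, keeping 656.08.
Round 3 (the firm proposes): the union can get 656.08 next round, worth 0.88 × 656.08 = 577.3504 now. The firm offers 577.3504 and keeps 800 − 577.3504 = 222.6496.
Round 2 (the union proposes): the firm can get 222.6496 next round, worth 0.5 × 222.6496 = 111.3248 now; the union offers that and keeps 688.6752.
Round 1 (the firm proposes): the union can get 688.6752 next round, worth 0.88 × 688.6752 = 606.034176 now. The firm offers 606.034176 and keeps 800 − 606.034176 = 193.965824.

193.97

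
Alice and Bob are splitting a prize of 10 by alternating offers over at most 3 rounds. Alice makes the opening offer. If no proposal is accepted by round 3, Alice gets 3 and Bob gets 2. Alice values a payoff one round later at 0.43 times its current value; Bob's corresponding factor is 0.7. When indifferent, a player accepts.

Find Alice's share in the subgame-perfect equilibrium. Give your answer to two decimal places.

5.41

Round 3 (Alice proposes): Bob gets 2 if talks fail, so Alice offers 2 and keeps 8.
Round 2 (Bob proposes): Alice can get 8 next round, worth 0.43 × 8 = 3.44 now. Bob offers 3.44 and keeps 10 − 3.44 = 6.56.
Round 1 (Alice proposes): Bob can get 6.56 next round, worth 0.7 × 6.56 = 4.592 now. Alice offers 4.592 and keeps 10 − 4.592 = 5.408.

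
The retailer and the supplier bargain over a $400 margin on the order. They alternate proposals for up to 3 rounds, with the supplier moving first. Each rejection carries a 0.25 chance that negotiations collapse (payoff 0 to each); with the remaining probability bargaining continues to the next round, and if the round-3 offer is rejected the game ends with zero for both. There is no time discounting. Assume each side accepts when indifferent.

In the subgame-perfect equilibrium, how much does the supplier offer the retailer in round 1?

By backward induction:
Round 3 (the supplier proposes): rejection yields 0 for the retailer; the supplier offers 0 and keeps 400.
Round 2 (the retailer proposes): rejecting gives the supplier an expected 0.75 × 400 = 300, so the retailer offers 300, keeping 100.
Round 1 (the supplier proposes): rejecting gives the retailer an expected 0.75 × 100 = 75. The supplier offers 75 and keeps 400 − 75 = 325.

75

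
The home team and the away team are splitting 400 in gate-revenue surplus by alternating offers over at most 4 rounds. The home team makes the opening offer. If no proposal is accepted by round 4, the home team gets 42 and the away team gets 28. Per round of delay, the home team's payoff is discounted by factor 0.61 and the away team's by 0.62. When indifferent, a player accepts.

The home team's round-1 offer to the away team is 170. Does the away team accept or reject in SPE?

Round 4 (the away team proposes): the home team gets 42 if talks fail, so the away team offers 42 and keeps 358.
Round 3 (the home team proposes): the away team can get 358 next round, worth 0.62 × 358 = 221.96 now; the home team offers that and keeps 178.04.
Round 2 (the away team proposes): the home team can get 178.04 next round, worth 0.61 × 178.04 = 108.6044 now; the away team offers that and keeps 291.3956.
So by rejecting in round 1, the away team gets 291.3956 next round, worth 0.62 × 291.3956 = 180.665272 now.
Offer 170 < 180.665272, so the away team rejects.

Reject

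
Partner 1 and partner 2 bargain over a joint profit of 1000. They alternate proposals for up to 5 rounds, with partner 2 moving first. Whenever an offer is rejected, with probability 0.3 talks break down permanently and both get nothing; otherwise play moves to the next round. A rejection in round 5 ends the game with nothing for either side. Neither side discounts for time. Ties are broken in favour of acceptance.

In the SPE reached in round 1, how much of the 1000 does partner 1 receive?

Round 5 (partner 2 proposes): rejection yields 0 for partner 1; partner 2 offers 0 and keeps 1000.
Round 4 (partner 1 proposes): rejecting gives partner 2 an expected 0.7 × 1000 = 700. Partner 1 offers 700 and keeps 1000 − 700 = 300.
Round 3 (partner 2 proposes): rejecting gives partner 1 an expected 0.7 × 300 = 210, so partner 2 offers 210, keeping 790.
Round 2 (partner 1 proposes): rejecting gives partner 2 an expected 0.7 × 790 = 553; partner 1 offers that and keeps 447.
Round 1 (partner 2 proposes): rejecting gives partner 1 an expected 0.7 × 447 = 312.9; partner 2 offers that and keeps 687.1.

312.9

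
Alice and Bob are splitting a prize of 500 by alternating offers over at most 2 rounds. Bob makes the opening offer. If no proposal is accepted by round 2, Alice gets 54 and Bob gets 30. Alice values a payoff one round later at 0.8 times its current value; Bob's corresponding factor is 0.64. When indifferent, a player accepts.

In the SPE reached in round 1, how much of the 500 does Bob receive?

124

By backward induction:
Round 2 (Alice proposes): Bob gets 30 if talks fail, so Alice offers 30 and keeps 470.
Round 1 (Bob proposes): Alice can get 470 next round, worth 0.8 × 470 = 376 now. Bob offers 376 and keeps 500 − 376 = 124.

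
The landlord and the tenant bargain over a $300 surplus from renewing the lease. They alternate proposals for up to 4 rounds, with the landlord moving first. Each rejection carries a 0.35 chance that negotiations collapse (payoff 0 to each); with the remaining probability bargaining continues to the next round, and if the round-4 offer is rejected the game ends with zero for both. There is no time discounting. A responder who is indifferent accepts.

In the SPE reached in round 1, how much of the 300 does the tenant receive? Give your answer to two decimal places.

150.64

Round 4 (the tenant proposes): the landlord will accept anything ≥ 0, so the tenant offers 0 and keeps 300.
Round 3 (the landlord proposes): rejecting gives the tenant an expected 0.65 × 300 = 195, so the landlord offers 195, keeping 105.
Round 2 (the tenant proposes): rejecting gives the landlord an expected 0.65 × 105 = 68.25; the tenant offers that and keeps 231.75.
Round 1 (the landlord proposes): rejecting gives the tenant an expected 0.65 × 231.75 = 150.6375. The landlord offers 150.6375 and keeps 300 − 150.6375 = 149.3625.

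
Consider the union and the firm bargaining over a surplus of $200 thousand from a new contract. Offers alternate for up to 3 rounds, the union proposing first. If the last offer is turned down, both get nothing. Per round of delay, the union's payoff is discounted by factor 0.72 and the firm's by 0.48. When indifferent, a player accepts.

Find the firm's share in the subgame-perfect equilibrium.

26.88

Round 3 (the union proposes): the firm will accept anything ≥ 0, so the union offers 0 and keeps 200.
Round 2 (the firm proposes): the union can get 200 next round, worth 0.72 × 200 = 144 now; the firm offers that and keeps 56.
Round 1 (the union proposes): the firm can get 56 next round, worth 0.48 × 56 = 26.88 now. The union offers 26.88 and keeps 200 − 26.88 = 173.12.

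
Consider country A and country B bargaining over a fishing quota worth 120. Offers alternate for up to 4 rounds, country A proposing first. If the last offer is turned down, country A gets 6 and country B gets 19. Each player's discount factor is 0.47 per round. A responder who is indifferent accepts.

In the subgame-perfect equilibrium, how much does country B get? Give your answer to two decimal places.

Work backward from the last round.
Round 4 (country B proposes): country A gets 6 if talks fail, so country B offers 6 and keeps 114.
Round 3 (country A proposes): country B can get 114 next round, worth 0.47 × 114 = 53.58 now, so country A offers 53.58, keeping 66.42.
Round 2 (country B proposes): country A can get 66.42 next round, worth 0.47 × 66.42 = 31.2174 now. Country B offers 31.2174 and keeps 120 − 31.2174 = 88.7826.
Round 1 (country A proposes): country B can get 88.7826 next round, worth 0.47 × 88.7826 = 41.727822 now; country A offers that and keeps 78.272178.

41.73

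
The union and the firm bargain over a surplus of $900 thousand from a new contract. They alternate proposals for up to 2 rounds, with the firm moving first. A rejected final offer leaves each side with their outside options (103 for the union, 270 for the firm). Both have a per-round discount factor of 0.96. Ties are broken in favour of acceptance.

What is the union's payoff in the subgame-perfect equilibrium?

604.8

By backward induction:
Round 2 (the union proposes): the firm gets 270 if talks fail, so the union offers 270 and keeps 630.
Round 1 (the firm proposes): the union can get 630 next round, worth 0.96 × 630 = 604.8 now; the firm offers that and keeps 295.2.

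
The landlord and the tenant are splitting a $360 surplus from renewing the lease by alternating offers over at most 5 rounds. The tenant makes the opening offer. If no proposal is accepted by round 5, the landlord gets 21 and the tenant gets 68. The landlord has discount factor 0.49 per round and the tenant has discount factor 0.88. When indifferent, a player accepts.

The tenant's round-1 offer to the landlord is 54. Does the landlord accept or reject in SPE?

Accept

Work out the landlord's continuation value if the offer is rejected.
Round 5 (the tenant proposes): the landlord gets 21 if talks fail, so the tenant offers 21 and keeps 339.
Round 4 (the landlord proposes): the tenant can get 339 next round, worth 0.88 × 339 = 298.32 now. The landlord offers 298.32 and keeps 360 − 298.32 = 61.68.
Round 3 (the tenant proposes): the landlord can get 61.68 next round, worth 0.49 × 61.68 = 30.2232 now; the tenant offers that and keeps 329.7768.
Round 2 (the landlord proposes): the tenant can get 329.7768 next round, worth 0.88 × 329.7768 = 290.203584 now, so the landlord offers 290.203584, keeping 69.796416.
So by rejecting in round 1, the landlord gets 69.796416 next round, worth 0.49 × 69.796416 = 34.20024384 now.
Offer 54 ≥ 34.20024384, so the landlord accepts.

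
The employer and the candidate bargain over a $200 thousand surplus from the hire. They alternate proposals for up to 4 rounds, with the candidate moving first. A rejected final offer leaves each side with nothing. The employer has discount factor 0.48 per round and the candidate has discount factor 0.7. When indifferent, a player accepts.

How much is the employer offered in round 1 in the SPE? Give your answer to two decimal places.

Round 4 (the employer proposes): the candidate will accept anything ≥ 0, so the employer offers 0 and keeps 200.
Round 3 (the candidate proposes): the employer can get 200 next round, worth 0.48 × 200 = 96 now, so the candidate offers 96, keeping 104.
Round 2 (the employer proposes): the candidate can get 104 next round, worth 0.7 × 104 = 72.8 now; the employer offers that and keeps 127.2.
Round 1 (the candidate proposes): the employer can get 127.2 next round, worth 0.48 × 127.2 = 61.056 now; the candidate offers that and keeps 138.944.

61.06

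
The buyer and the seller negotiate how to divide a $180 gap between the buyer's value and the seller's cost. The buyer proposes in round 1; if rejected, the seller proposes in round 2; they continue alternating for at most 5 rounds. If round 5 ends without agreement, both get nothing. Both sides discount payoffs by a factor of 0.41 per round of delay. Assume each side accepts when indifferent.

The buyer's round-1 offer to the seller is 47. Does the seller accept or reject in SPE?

Reject

Round 5 (the buyer proposes): the seller will accept anything ≥ 0, so the buyer offers 0 and keeps 180.
Round 4 (the seller proposes): the buyer can get 180 next round, worth 0.41 × 180 = 73.8 now; the seller offers that and keeps 106.2.
Round 3 (the buyer proposes): the seller can get 106.2 next round, worth 0.41 × 106.2 = 43.542 now; the buyer offers that and keeps 136.458.
Round 2 (the seller proposes): the buyer can get 136.458 next round, worth 0.41 × 136.458 = 55.94778 now. The seller offers 55.94778 and keeps 180 − 55.94778 = 124.05222.
So by rejecting in round 1, the seller gets 124.05222 next round, worth 0.41 × 124.05222 = 50.8614102 now.
Offer 47 < 50.8614102, so the seller rejects.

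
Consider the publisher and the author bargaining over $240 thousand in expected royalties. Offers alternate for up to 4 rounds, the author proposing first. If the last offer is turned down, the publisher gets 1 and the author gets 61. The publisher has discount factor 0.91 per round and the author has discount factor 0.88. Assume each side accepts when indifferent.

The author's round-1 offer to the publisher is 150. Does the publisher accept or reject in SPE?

Round 4 (the publisher proposes): the author gets 61 if talks fail, so the publisher offers 61 and keeps 179.
Round 3 (the author proposes): the publisher can get 179 next round, worth 0.91 × 179 = 162.89 now, so the author offers 162.89, keeping 77.11.
Round 2 (the publisher proposes): the author can get 77.11 next round, worth 0.88 × 77.11 = 67.8568 now. The publisher offers 67.8568 and keeps 240 − 67.8568 = 172.1432.
So by rejecting in round 1, the publisher gets 172.1432 next round, worth 0.91 × 172.1432 = 156.650312 now.
Offer 150 < 156.650312, so the publisher rejects.

Reject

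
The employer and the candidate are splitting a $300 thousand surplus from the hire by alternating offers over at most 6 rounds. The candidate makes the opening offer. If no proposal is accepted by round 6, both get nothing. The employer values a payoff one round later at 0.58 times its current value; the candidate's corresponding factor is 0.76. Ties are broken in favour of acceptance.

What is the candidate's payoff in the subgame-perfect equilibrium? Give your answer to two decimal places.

206.02

Solve by backward induction from round 6.
Round 6 (the employer proposes): the candidate will accept anything ≥ 0, so the employer offers 0 and keeps 300.
Round 5 (the candidate proposes): the employer can get 300 next round, worth 0.58 × 300 = 174 now; the candidate offers that and keeps 126.
Round 4 (the employer proposes): the candidate can get 126 next round, worth 0.76 × 126 = 95.76 now, so the employer offers 95.76, keeping 204.24.
Round 3 (the candidate proposes): the employer can get 204.24 next round, worth 0.58 × 204.24 = 118.4592 now. The candidate offers 118.4592 and keeps 300 − 118.4592 = 181.5408.
Round 2 (the employer proposes): the candidate can get 181.5408 next round, worth 0.76 × 181.5408 = 137.971008 now; the employer offers that and keeps 162.028992.
Round 1 (the candidate proposes): the employer can get 162.028992 next round, worth 0.58 × 162.028992 = 93.97681536 now. The candidate offers 93.97681536 and keeps 300 − 93.97681536 = 206.02318464.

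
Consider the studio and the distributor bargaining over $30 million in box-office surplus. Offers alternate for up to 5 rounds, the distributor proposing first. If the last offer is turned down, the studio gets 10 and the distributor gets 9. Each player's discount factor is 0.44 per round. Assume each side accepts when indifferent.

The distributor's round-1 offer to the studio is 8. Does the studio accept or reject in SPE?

Work out the studio's continuation value if the offer is rejected.
Round 5 (the distributor proposes): the studio gets 10 if talks fail, so the distributor offers 10 and keeps 20.
Round 4 (the studio proposes): the distributor can get 20 next round, worth 0.44 × 20 = 8.8 now, so the studio offers 8.8, keeping 21.2.
Round 3 (the distributor proposes): the studio can get 21.2 next round, worth 0.44 × 21.2 = 9.328 now; the distributor offers that and keeps 20.672.
Round 2 (the studio proposes): the distributor can get 20.672 next round, worth 0.44 × 20.672 = 9.09568 now, so the studio offers 9.09568, keeping 20.90432.
So by rejecting in round 1, the studio gets 20.90432 next round, worth 0.44 × 20.90432 = 9.1979008 now.
Offer 8 < 9.1979008, so the studio rejects.

Reject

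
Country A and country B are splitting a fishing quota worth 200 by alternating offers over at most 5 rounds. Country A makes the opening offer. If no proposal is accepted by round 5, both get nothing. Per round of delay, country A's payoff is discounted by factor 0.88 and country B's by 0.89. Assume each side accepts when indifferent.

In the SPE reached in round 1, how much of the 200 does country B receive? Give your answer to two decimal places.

By backward induction:
Round 5 (country A proposes): country B will accept anything ≥ 0, so country A offers 0 and keeps 200.
Round 4 (country B proposes): country A can get 200 next round, worth 0.88 × 200 = 176 now; country B offers that and keeps 24.
Round 3 (country A proposes): country B can get 24 next round, worth 0.89 × 24 = 21.36 now, so country A offers 21.36, keeping 178.64.
Round 2 (country B proposes): country A can get 178.64 next round, worth 0.88 × 178.64 = 157.2032 now. Country B offers 157.2032 and keeps 200 − 157.2032 = 42.7968.
Round 1 (country A proposes): country B can get 42.7968 next round, worth 0.89 × 42.7968 = 38.089152 now; country A offers that and keeps 161.910848.

38.09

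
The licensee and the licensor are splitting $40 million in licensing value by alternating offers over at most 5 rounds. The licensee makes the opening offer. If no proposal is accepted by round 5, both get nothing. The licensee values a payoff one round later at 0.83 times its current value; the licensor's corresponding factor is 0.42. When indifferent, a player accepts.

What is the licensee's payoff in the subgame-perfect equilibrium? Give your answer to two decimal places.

Round 5 (the licensee proposes): rejection yields 0 for the licensor; the licensee offers 0 and keeps 40.
Round 4 (the licensor proposes): the licensee can get 40 next round, worth 0.83 × 40 = 33.2 now, so the licensor offers 33.2, keeping 6.8.
Round 3 (the licensee proposes): the licensor can get 6.8 next round, worth 0.42 × 6.8 = 2.856 now. The licensee offers 2.856 and keeps 40 − 2.856 = 37.144.
Round 2 (the licensor proposes): the licensee can get 37.144 next round, worth 0.83 × 37.144 = 30.82952 now, so the licensor offers 30.82952, keeping 9.17048.
Round 1 (the licensee proposes): the licensor can get 9.17048 next round, worth 0.42 × 9.17048 = 3.8516016 now. The licensee offers 3.8516016 and keeps 40 − 3.8516016 = 36.1483984.

36.15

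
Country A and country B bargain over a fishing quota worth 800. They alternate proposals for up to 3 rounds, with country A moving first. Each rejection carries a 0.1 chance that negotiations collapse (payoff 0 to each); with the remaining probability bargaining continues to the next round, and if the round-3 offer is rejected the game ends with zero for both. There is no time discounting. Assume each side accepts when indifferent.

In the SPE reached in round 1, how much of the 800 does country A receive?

Round 3 (country A proposes): country B will accept anything ≥ 0, so country A offers 0 and keeps 800.
Round 2 (country B proposes): rejecting gives country A an expected 0.9 × 800 = 720. Country B offers 720 and keeps 800 − 720 = 80.
Round 1 (country A proposes): rejecting gives country B an expected 0.9 × 80 = 72. Country A offers 72 and keeps 800 − 72 = 728.

728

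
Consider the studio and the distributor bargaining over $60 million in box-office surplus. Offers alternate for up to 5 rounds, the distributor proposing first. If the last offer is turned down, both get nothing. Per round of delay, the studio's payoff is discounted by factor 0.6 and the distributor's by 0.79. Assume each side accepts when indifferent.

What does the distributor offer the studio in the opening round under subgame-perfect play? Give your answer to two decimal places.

11.14

By backward induction:
Round 5 (the distributor proposes): rejection yields 0 for the studio; the distributor offers 0 and keeps 60.
Round 4 (the studio proposes): the distributor can get 60 next round, worth 0.79 × 60 = 47.4 now. The studio offers 47.4 and keeps 60 − 47.4 = 12.6.
Round 3 (the distributor proposes): the studio can get 12.6 next round, worth 0.6 × 12.6 = 7.56 now; the distributor offers that and keeps 52.44.
Round 2 (the studio proposes): the distributor can get 52.44 next round, worth 0.79 × 52.44 = 41.4276 now. The studio offers 41.4276 and keeps 60 − 41.4276 = 18.5724.
Round 1 (the distributor proposes): the studio can get 18.5724 next round, worth 0.6 × 18.5724 = 11.14344 now, so the distributor offers 11.14344, keeping 48.85656.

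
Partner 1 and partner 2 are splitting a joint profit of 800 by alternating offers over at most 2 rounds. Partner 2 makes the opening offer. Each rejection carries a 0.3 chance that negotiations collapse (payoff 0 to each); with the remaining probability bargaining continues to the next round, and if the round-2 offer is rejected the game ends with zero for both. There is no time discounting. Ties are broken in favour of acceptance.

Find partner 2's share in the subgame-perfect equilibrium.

Round 2 (partner 1 proposes): rejection yields 0 for partner 2; partner 1 offers 0 and keeps 800.
Round 1 (partner 2 proposes): rejecting gives partner 1 an expected 0.7 × 800 = 560; partner 2 offers that and keeps 240.

240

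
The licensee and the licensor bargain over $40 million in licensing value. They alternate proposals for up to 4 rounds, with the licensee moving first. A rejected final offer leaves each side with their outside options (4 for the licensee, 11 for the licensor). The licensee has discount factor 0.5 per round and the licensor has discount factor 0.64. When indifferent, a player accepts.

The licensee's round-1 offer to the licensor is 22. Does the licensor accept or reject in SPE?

Round 4 (the licensor proposes): the licensee gets 4 if talks fail, so the licensor offers 4 and keeps 36.
Round 3 (the licensee proposes): the licensor can get 36 next round, worth 0.64 × 36 = 23.04 now. The licensee offers 23.04 and keeps 40 − 23.04 = 16.96.
Round 2 (the licensor proposes): the licensee can get 16.96 next round, worth 0.5 × 16.96 = 8.48 now. The licensor offers 8.48 and keeps 40 − 8.48 = 31.52.
So by rejecting in round 1, the licensor gets 31.52 next round, worth 0.64 × 31.52 = 20.1728 now.
Offer 22 ≥ 20.1728, so the licensor accepts.

Accept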